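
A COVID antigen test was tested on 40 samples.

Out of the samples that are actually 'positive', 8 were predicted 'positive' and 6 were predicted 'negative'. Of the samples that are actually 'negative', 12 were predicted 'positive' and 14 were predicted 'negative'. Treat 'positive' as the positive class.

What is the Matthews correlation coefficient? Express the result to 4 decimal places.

MCC = (TP·TN − FP·FN) / √((TP+FP)(TP+FN)(TN+FP)(TN+FN))
Numerator = 8·14 − 12·6 = 40
Denominator = √(20·14·26·20) = √145600 = 381.5757
MCC = 40 / 381.5757 = 0.1048

0.1048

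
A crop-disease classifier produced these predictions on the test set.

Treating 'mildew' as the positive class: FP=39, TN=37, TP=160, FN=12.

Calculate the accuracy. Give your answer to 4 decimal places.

0.7944

Accuracy = (TP+TN)/N = (160+37)/248 = 0.7944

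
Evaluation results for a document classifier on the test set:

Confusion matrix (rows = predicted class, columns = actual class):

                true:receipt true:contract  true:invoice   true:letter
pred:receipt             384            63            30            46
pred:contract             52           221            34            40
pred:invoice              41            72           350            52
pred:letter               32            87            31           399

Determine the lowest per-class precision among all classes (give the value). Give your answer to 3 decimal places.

0.637

Per-class precision (TP/(TP+FP)):
  receipt: TP=384, FP=63+30+46=139 → 384/523 = 0.7342
  contract: TP=221, FP=52+34+40=126 → 221/347 = 0.6369
  invoice: TP=350, FP=41+72+52=165 → 350/515 = 0.6796
  letter: TP=399, FP=32+87+31=150 → 399/549 = 0.7268
Lowest is class 'contract' with precision = 0.637.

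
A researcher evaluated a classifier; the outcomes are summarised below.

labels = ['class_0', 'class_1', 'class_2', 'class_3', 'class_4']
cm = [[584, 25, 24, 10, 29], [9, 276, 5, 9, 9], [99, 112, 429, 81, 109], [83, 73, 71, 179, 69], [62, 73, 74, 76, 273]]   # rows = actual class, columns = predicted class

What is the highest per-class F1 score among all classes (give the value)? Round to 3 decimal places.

0.774

Per-class F1 score (2·TP/(2·TP+FP+FN)):
  class_0: TP=584, FP=9+99+83+62=253, FN=25+24+10+29=88 → 1168/1509 = 0.7740
  class_1: TP=276, FP=25+112+73+73=283, FN=9+5+9+9=32 → 552/867 = 0.6367
  class_2: TP=429, FP=24+5+71+74=174, FN=99+112+81+109=401 → 858/1433 = 0.5987
  class_3: TP=179, FP=10+9+81+76=176, FN=83+73+71+69=296 → 358/830 = 0.4313
  class_4: TP=273, FP=29+9+109+69=216, FN=62+73+74+76=285 → 546/1047 = 0.5215
Highest is class 'class_0' with F1 score = 0.774.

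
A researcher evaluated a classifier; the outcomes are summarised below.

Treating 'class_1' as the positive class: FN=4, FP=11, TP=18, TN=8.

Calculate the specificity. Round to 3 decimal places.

Specificity = TN/(TN+FP) = 8/(8+11) = 0.421

0.421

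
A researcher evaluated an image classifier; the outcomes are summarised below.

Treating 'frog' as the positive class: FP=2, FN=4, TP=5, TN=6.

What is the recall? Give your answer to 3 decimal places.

Recall = TP/(TP+FN) = 5/(5+4) = 5/9 = 0.556

0.556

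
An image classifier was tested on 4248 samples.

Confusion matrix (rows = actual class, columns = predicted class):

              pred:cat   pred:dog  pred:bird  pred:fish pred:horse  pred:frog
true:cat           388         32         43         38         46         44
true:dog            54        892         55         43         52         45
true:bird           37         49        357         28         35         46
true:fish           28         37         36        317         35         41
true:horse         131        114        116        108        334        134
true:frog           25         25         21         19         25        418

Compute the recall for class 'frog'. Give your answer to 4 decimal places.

Take TP from the diagonal, FP from the rest of the 'frog' prediction marginal, FN from the rest of the 'frog' actual marginal.
recall = TP/(TP+FN).
frog: TP=418, FN=25+25+21+19+25=115 → 418/533 = 0.78424

0.7842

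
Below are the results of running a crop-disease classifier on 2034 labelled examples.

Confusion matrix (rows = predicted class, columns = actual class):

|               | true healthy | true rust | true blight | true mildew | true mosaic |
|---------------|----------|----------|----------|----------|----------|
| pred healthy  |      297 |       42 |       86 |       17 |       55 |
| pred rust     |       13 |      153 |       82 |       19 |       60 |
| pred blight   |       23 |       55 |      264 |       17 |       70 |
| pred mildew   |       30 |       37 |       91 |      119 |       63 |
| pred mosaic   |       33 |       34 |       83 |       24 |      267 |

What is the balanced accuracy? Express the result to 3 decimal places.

0.558

Balanced accuracy = mean of per-class recall.
  healthy: recall = 297/396 = 0.7500
  rust: recall = 153/321 = 0.4766
  blight: recall = 264/606 = 0.4356
  mildew: recall = 119/196 = 0.6071
  mosaic: recall = 267/515 = 0.5184
Mean = (0.7500 + 0.4766 + 0.4356 + 0.6071 + 0.5184) / 5 = 0.558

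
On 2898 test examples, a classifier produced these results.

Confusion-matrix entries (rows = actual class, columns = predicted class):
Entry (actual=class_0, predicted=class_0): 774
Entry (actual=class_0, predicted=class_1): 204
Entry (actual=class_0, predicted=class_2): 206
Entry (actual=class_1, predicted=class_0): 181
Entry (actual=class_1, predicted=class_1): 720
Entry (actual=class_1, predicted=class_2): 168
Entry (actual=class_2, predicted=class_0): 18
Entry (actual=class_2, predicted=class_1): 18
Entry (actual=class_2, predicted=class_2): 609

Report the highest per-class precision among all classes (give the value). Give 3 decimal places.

0.795

Per-class precision (TP/(TP+FP)):
  class_0: TP=774, FP=181+18=199 → 774/973 = 0.7955
  class_1: TP=720, FP=204+18=222 → 720/942 = 0.7643
  class_2: TP=609, FP=206+168=374 → 609/983 = 0.6195
Highest is class 'class_0' with precision = 0.795.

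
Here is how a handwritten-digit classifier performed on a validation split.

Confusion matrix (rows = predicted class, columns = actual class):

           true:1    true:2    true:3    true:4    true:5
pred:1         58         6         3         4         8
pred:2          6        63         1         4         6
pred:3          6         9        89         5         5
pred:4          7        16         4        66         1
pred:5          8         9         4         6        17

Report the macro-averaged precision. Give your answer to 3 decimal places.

0.678

Per-class precision (TP/(TP+FP)):
  1: TP=58, FP=6+3+4+8=21 → 58/79 = 0.7342
  2: TP=63, FP=6+1+4+6=17 → 63/80 = 0.7875
  3: TP=89, FP=6+9+5+5=25 → 89/114 = 0.7807
  4: TP=66, FP=7+16+4+1=28 → 66/94 = 0.7021
  5: TP=17, FP=8+9+4+6=27 → 17/44 = 0.3864
Macro-precision = mean = (0.7342 + 0.7875 + 0.7807 + 0.7021 + 0.3864) / 5 = 0.678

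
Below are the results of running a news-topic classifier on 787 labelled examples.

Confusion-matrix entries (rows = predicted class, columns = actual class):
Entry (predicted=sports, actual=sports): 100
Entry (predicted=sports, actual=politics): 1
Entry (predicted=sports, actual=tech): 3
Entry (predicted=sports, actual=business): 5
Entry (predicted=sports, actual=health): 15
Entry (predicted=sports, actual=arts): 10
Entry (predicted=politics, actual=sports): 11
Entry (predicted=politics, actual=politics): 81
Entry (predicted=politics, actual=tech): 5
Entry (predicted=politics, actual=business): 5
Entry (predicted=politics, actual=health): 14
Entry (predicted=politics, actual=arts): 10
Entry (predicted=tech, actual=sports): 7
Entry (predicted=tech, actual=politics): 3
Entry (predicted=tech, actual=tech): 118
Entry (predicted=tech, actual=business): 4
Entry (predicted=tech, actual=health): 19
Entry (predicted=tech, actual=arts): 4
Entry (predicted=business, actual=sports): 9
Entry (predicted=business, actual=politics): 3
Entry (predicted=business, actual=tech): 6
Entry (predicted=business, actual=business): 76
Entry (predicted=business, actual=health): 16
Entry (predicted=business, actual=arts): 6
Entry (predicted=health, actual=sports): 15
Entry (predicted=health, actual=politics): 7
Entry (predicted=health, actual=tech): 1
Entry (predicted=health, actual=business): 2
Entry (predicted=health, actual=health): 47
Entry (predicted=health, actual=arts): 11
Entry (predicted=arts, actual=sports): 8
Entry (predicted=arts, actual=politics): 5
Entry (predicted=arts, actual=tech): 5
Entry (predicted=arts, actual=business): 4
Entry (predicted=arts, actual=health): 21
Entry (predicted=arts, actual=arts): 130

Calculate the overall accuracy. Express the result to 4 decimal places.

Accuracy = trace / total = (100+81+118+76+47+130=552) / 787 = 552/787 = 0.7014

0.7014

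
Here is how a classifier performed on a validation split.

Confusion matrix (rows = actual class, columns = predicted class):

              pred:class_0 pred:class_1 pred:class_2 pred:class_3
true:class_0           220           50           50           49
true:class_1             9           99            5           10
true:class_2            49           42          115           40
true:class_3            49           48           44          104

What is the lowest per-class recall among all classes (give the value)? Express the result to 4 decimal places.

Per-class recall (TP/(TP+FN)):
  class_0: TP=220, FN=50+50+49=149 → 220/369 = 0.59621
  class_1: TP=99, FN=9+5+10=24 → 99/123 = 0.80488
  class_2: TP=115, FN=49+42+40=131 → 115/246 = 0.46748
  class_3: TP=104, FN=49+48+44=141 → 104/245 = 0.42449
Lowest is class 'class_3' with recall = 0.4245.

0.4245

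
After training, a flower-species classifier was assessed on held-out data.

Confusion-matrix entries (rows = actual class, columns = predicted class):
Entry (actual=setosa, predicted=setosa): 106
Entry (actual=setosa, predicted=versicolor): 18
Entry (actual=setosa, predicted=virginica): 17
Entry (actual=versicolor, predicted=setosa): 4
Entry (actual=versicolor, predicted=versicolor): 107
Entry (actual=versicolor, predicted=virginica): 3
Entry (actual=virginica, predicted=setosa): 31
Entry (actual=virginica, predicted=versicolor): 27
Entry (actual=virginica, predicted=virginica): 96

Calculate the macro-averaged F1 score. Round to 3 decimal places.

0.756

Per-class F1 score (2·TP/(2·TP+FP+FN)):
  setosa: TP=106, FP=4+31=35, FN=18+17=35 → 212/282 = 0.7518
  versicolor: TP=107, FP=18+27=45, FN=4+3=7 → 214/266 = 0.8045
  virginica: TP=96, FP=17+3=20, FN=31+27=58 → 192/270 = 0.7111
Macro-F1 score = mean = (0.7518 + 0.8045 + 0.7111) / 3 = 0.756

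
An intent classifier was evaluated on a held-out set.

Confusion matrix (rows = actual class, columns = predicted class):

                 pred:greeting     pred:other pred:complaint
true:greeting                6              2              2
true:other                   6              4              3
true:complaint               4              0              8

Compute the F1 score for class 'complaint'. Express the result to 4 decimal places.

0.6400

Treat 'complaint' as positive and all other classes as negative.
F1 score = 2·TP/(2·TP+FP+FN).
complaint: TP=8, FP=2+3=5, FN=4+0=4 → 16/25 = 0.64000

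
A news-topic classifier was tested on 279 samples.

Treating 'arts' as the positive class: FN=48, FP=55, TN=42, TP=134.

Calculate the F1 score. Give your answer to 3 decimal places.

0.722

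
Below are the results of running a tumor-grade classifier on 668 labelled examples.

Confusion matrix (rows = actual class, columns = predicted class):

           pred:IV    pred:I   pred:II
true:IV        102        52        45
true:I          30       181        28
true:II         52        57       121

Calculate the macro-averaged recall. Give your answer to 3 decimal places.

Per-class recall (TP/(TP+FN)):
  IV: TP=102, FN=52+45=97 → 102/199 = 0.5126
  I: TP=181, FN=30+28=58 → 181/239 = 0.7573
  II: TP=121, FN=52+57=109 → 121/230 = 0.5261
Macro-recall = mean = (0.5126 + 0.7573 + 0.5261) / 3 = 0.599

0.599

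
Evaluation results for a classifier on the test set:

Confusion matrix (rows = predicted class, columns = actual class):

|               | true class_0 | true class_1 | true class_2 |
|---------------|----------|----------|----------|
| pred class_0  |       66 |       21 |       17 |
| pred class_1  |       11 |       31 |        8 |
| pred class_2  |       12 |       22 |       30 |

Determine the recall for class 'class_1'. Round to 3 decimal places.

0.419

Treat 'class_1' as positive and all other classes as negative.
recall = TP/(TP+FN).
class_1: TP=31, FN=21+22=43 → 31/74 = 0.4189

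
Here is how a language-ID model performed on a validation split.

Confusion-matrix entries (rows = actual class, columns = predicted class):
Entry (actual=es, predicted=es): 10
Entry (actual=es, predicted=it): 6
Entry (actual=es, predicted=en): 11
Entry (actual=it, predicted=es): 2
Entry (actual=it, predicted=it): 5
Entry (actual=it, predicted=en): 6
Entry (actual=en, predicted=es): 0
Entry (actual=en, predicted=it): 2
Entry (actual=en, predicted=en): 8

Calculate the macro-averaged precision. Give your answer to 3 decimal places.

0.513

Per-class precision (TP/(TP+FP)):
  es: TP=10, FP=2+0=2 → 10/12 = 0.8333
  it: TP=5, FP=6+2=8 → 5/13 = 0.3846
  en: TP=8, FP=11+6=17 → 8/25 = 0.3200
Macro-precision = mean = (0.8333 + 0.3846 + 0.3200) / 3 = 0.513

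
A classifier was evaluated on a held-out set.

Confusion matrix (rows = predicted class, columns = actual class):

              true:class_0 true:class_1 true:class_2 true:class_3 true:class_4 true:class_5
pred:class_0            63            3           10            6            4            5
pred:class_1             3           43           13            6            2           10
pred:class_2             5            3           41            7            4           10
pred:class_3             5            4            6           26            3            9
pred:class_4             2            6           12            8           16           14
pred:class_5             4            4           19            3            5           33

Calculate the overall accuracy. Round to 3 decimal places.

0.532

Accuracy = trace / total = (63+43+41+26+16+33=222) / 417 = 222/417 = 0.532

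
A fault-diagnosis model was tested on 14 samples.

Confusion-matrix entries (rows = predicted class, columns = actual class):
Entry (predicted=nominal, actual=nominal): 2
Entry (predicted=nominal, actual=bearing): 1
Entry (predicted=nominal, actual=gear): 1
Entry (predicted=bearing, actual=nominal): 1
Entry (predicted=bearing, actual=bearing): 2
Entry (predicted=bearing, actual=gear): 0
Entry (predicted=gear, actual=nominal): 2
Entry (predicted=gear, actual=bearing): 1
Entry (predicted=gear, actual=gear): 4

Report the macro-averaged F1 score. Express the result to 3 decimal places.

0.561

Per-class F1 score (2·TP/(2·TP+FP+FN)):
  nominal: TP=2, FP=1+1=2, FN=1+2=3 → 4/9 = 0.4444
  bearing: TP=2, FP=1+0=1, FN=1+1=2 → 4/7 = 0.5714
  gear: TP=4, FP=2+1=3, FN=1+0=1 → 8/12 = 0.6667
Macro-F1 score = mean = (0.4444 + 0.5714 + 0.6667) / 3 = 0.561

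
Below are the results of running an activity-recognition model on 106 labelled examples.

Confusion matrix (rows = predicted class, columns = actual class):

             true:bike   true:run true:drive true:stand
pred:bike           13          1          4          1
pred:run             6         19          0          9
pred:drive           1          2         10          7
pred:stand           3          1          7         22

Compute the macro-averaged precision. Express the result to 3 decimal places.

0.602

Per-class precision (TP/(TP+FP)):
  bike: TP=13, FP=1+4+1=6 → 13/19 = 0.6842
  run: TP=19, FP=6+0+9=15 → 19/34 = 0.5588
  drive: TP=10, FP=1+2+7=10 → 10/20 = 0.5000
  stand: TP=22, FP=3+1+7=11 → 22/33 = 0.6667
Macro-precision = mean = (0.6842 + 0.5588 + 0.5000 + 0.6667) / 4 = 0.602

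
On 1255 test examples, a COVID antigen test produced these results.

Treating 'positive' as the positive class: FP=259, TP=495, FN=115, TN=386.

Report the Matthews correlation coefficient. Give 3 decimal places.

MCC = (TP·TN − FP·FN) / √((TP+FP)(TP+FN)(TN+FP)(TN+FN))
Numerator = 495·386 − 259·115 = 161285
Denominator = √(754·610·645·501) = √148627311300 = 385522.1282
MCC = 161285 / 385522.1282 = 0.418

0.418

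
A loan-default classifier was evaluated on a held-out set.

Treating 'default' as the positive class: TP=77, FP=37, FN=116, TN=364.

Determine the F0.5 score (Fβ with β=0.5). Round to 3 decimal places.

Fβ = (1+β²)·TP / ((1+β²)·TP + β²·FN + FP), with β²=1/4
= 1.25·77 / (1.25·77 + 0.25·116 + 37) = 0.593

0.593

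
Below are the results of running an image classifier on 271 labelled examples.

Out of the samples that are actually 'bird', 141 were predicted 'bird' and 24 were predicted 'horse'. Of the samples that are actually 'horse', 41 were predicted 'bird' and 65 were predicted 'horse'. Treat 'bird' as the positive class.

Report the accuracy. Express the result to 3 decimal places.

Accuracy = (TP+TN)/N = (141+65)/271 = 0.760

0.760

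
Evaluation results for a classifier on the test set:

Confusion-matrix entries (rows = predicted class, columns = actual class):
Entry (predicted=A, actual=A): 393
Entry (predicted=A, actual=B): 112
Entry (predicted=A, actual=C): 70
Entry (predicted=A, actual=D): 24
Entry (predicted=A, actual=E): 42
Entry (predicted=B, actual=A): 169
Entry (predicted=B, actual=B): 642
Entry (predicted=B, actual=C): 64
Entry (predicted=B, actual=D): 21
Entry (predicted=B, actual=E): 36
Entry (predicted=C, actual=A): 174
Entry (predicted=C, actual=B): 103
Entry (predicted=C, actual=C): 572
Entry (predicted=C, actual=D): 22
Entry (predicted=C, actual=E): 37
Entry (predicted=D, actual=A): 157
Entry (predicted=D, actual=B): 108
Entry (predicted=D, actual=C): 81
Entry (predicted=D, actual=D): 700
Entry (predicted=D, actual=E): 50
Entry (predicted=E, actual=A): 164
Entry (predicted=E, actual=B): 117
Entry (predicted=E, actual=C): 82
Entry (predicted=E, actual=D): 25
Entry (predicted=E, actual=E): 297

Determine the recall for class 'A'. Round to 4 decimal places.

0.3718

recall = TP/(TP+FN).
A: TP=393, FN=169+174+157+164=664 → 393/1057 = 0.37181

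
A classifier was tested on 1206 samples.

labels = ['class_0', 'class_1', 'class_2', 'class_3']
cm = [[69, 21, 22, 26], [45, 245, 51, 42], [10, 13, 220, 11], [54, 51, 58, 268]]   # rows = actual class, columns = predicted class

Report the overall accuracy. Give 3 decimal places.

Accuracy = trace / total = (69+245+220+268=802) / 1206 = 802/1206 = 0.665

0.665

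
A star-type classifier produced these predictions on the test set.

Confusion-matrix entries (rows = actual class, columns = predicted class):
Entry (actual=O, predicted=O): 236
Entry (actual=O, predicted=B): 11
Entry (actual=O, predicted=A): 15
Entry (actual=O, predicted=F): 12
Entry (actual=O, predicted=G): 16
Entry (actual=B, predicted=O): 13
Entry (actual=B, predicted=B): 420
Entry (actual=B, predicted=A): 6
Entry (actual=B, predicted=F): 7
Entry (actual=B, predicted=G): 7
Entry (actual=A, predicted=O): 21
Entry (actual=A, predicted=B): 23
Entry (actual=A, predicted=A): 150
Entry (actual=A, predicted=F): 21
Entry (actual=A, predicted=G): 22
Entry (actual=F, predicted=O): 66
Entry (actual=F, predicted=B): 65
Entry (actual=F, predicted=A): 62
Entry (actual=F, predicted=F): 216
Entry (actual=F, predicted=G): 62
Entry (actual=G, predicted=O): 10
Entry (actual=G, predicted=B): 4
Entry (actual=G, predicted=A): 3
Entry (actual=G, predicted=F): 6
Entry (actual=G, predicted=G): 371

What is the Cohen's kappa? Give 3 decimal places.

0.691

Observed agreement pₒ = trace/N = 1393/1845 = 0.7550
Expected agreement pₑ = Σ (rowᵢ·colᵢ)/N² = (290·346 + 453·523 + 237·236 + 471·262 + 394·478)/1845² = 0.2071
κ = (pₒ − pₑ)/(1 − pₑ) = (0.7550 − 0.2071)/(1 − 0.2071) = 0.691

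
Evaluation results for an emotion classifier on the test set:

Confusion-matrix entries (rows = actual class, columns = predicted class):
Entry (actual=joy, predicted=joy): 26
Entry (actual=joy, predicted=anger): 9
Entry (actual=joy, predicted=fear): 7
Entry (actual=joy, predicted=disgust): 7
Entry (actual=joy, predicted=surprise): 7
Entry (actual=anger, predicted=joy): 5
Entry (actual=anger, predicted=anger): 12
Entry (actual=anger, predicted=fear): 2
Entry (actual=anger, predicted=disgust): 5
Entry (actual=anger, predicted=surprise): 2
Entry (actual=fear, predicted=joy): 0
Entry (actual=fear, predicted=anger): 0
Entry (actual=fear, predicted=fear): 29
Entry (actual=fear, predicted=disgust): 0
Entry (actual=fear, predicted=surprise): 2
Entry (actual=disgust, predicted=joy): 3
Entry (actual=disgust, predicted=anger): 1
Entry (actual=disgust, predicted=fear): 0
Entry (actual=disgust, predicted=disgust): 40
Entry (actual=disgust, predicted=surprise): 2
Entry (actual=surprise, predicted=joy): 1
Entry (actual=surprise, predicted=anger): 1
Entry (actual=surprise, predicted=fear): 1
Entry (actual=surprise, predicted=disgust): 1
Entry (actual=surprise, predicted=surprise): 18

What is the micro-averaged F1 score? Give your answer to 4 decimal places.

0.6906

Micro-averaging pools counts across classes: ΣTP=125, ΣFP=56, ΣFN=56.
Micro-F1 score = 2·TP/(2·TP+FP+FN) on pooled counts = 0.6906 (equals overall accuracy in single-label multiclass).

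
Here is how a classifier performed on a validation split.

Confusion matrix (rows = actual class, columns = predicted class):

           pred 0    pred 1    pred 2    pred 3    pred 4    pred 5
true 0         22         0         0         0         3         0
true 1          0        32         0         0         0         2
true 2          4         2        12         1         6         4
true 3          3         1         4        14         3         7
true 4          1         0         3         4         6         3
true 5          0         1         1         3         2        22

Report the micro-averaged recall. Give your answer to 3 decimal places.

Micro-averaging pools counts across classes: ΣTP=108, ΣFP=58, ΣFN=58.
Micro-recall = TP/(TP+FN) on pooled counts = 0.651 (equals overall accuracy in single-label multiclass).

0.651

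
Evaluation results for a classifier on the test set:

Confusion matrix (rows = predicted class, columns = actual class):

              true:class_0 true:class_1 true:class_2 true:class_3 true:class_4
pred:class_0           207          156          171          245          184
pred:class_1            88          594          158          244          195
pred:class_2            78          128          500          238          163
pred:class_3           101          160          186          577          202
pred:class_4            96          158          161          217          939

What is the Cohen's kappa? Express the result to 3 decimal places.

0.315

Observed agreement pₒ = trace/N = 2817/6146 = 0.4583
Expected agreement pₑ = Σ (rowᵢ·colᵢ)/N² = (570·963 + 1196·1279 + 1176·1107 + 1521·1226 + 1683·1571)/6146² = 0.2089
κ = (pₒ − pₑ)/(1 − pₑ) = (0.4583 − 0.2089)/(1 − 0.2089) = 0.315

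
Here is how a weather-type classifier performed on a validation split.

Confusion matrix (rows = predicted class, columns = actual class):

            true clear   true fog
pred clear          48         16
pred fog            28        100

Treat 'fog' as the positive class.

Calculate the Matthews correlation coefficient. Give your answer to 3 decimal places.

0.512

MCC = (TP·TN − FP·FN) / √((TP+FP)(TP+FN)(TN+FP)(TN+FN))
Numerator = 100·48 − 28·16 = 4352
Denominator = √(128·116·76·64) = √72220672 = 8498.2746
MCC = 4352 / 8498.2746 = 0.512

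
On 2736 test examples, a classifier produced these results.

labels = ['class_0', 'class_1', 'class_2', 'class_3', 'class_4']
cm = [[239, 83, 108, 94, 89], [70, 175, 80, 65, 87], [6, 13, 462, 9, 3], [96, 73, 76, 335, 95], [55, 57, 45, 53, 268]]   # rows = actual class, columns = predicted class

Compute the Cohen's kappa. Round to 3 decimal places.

0.426

Observed agreement pₒ = trace/N = 1479/2736 = 0.5406
Expected agreement pₑ = Σ (rowᵢ·colᵢ)/N² = (613·466 + 477·401 + 493·771 + 675·556 + 478·542)/2736² = 0.1992
κ = (pₒ − pₑ)/(1 − pₑ) = (0.5406 − 0.1992)/(1 − 0.1992) = 0.426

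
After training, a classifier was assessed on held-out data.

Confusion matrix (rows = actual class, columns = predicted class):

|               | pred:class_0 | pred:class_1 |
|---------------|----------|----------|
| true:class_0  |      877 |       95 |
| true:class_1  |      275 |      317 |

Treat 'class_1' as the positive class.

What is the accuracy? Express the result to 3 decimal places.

Accuracy = (TP+TN)/N = (317+877)/1564 = 0.763

0.763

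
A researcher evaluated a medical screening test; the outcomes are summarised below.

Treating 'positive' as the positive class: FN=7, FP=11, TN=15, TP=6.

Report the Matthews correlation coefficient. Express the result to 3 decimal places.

MCC = (TP·TN − FP·FN) / √((TP+FP)(TP+FN)(TN+FP)(TN+FN))
Numerator = 6·15 − 11·7 = 13
Denominator = √(17·13·26·22) = √126412 = 355.5447
MCC = 13 / 355.5447 = 0.037

0.037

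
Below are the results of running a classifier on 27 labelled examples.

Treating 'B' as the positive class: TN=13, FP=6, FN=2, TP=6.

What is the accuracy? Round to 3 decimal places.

Accuracy = (TP+TN)/N = (6+13)/27 = 0.704

0.704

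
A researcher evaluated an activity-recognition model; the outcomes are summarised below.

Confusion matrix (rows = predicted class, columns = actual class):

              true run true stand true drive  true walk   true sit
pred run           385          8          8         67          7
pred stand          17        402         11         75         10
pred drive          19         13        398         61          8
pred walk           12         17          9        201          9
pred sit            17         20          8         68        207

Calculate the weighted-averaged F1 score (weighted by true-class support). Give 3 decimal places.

Per-class F1 score (2·TP/(2·TP+FP+FN)):
  run: TP=385, FP=8+8+67+7=90, FN=17+19+12+17=65 → 770/925 = 0.8324
  stand: TP=402, FP=17+11+75+10=113, FN=8+13+17+20=58 → 804/975 = 0.8246
  drive: TP=398, FP=19+13+61+8=101, FN=8+11+9+8=36 → 796/933 = 0.8532
  walk: TP=201, FP=12+17+9+9=47, FN=67+75+61+68=271 → 402/720 = 0.5583
  sit: TP=207, FP=17+20+8+68=113, FN=7+10+8+9=34 → 414/561 = 0.7380
Weighted-F1 score = Σ (supportᵢ/N)·F1 scoreᵢ with N=2057: (450/2057)·0.8324 + (460/2057)·0.8246 + (434/2057)·0.8532 + (472/2057)·0.5583 + (241/2057)·0.7380 = 0.761

0.761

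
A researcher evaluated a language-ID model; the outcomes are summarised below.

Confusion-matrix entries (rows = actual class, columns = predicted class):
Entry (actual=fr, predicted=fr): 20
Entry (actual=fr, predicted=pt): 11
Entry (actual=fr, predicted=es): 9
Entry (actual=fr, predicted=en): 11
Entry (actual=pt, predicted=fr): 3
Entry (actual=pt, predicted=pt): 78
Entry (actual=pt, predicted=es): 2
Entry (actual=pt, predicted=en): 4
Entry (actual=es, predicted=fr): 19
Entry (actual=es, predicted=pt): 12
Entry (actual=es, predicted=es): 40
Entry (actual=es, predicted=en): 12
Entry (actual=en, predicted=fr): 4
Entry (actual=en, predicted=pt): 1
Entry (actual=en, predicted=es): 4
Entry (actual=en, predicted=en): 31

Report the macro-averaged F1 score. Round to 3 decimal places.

Per-class F1 score (2·TP/(2·TP+FP+FN)):
  fr: TP=20, FP=3+19+4=26, FN=11+9+11=31 → 40/97 = 0.4124
  pt: TP=78, FP=11+12+1=24, FN=3+2+4=9 → 156/189 = 0.8254
  es: TP=40, FP=9+2+4=15, FN=19+12+12=43 → 80/138 = 0.5797
  en: TP=31, FP=11+4+12=27, FN=4+1+4=9 → 62/98 = 0.6327
Macro-F1 score = mean = (0.4124 + 0.8254 + 0.5797 + 0.6327) / 4 = 0.613

0.613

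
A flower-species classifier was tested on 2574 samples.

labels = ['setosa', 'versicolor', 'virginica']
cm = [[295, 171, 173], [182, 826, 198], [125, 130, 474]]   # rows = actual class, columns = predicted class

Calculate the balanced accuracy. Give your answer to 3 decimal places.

0.599

Balanced accuracy = mean of per-class recall.
  setosa: recall = 295/639 = 0.4617
  versicolor: recall = 826/1206 = 0.6849
  virginica: recall = 474/729 = 0.6502
Mean = (0.4617 + 0.6849 + 0.6502) / 3 = 0.599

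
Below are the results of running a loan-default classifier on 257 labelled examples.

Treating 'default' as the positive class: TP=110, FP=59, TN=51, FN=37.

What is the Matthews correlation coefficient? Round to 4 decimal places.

0.2210

MCC = (TP·TN − FP·FN) / √((TP+FP)(TP+FN)(TN+FP)(TN+FN))
Numerator = 110·51 − 59·37 = 3427
Denominator = √(169·147·110·88) = √240480240 = 15507.4253
MCC = 3427 / 15507.4253 = 0.2210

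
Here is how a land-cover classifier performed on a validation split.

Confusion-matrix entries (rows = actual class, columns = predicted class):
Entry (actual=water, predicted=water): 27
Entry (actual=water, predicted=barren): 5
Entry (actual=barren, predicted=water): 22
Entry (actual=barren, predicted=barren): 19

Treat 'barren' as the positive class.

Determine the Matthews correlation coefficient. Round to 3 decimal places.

0.324

MCC = (TP·TN − FP·FN) / √((TP+FP)(TP+FN)(TN+FP)(TN+FN))
Numerator = 19·27 − 5·22 = 403
Denominator = √(24·41·32·49) = √1542912 = 1242.1401
MCC = 403 / 1242.1401 = 0.324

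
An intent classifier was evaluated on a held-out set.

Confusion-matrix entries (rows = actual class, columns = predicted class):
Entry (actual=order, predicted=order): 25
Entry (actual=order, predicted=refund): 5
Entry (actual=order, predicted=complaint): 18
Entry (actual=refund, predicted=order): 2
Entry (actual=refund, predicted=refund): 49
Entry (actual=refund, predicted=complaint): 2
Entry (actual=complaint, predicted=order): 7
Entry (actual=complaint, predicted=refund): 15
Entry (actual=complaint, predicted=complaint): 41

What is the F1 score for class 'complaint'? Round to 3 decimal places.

Treat 'complaint' as positive and all other classes as negative.
F1 score = 2·TP/(2·TP+FP+FN).
complaint: TP=41, FP=18+2=20, FN=7+15=22 → 82/124 = 0.6613

0.661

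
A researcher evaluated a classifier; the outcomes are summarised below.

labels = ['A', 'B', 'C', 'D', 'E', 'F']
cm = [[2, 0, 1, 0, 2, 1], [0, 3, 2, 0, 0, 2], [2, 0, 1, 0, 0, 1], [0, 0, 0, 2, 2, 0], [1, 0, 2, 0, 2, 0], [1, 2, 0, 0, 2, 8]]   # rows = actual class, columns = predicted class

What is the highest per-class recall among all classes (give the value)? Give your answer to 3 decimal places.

Per-class recall (TP/(TP+FN)):
  A: TP=2, FN=0+1+0+2+1=4 → 2/6 = 0.3333
  B: TP=3, FN=0+2+0+0+2=4 → 3/7 = 0.4286
  C: TP=1, FN=2+0+0+0+1=3 → 1/4 = 0.2500
  D: TP=2, FN=0+0+0+2+0=2 → 2/4 = 0.5000
  E: TP=2, FN=1+0+2+0+0=3 → 2/5 = 0.4000
  F: TP=8, FN=1+2+0+0+2=5 → 8/13 = 0.6154
Highest is class 'F' with recall = 0.615.

0.615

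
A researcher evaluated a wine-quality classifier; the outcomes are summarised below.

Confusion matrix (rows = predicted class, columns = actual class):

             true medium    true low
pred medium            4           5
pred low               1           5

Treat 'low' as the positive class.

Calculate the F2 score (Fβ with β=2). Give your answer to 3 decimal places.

0.543

Fβ = (1+β²)·TP / ((1+β²)·TP + β²·FN + FP), with β²=4
= 5·5 / (5·5 + 4·5 + 1) = 0.543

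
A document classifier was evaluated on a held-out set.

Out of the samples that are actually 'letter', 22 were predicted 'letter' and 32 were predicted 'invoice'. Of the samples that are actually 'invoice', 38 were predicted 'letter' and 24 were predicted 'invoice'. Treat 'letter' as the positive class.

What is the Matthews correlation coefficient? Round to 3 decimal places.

MCC = (TP·TN − FP·FN) / √((TP+FP)(TP+FN)(TN+FP)(TN+FN))
Numerator = 22·24 − 38·32 = -688
Denominator = √(60·54·62·56) = √11249280 = 3353.9946
MCC = -688 / 3353.9946 = -0.205

-0.205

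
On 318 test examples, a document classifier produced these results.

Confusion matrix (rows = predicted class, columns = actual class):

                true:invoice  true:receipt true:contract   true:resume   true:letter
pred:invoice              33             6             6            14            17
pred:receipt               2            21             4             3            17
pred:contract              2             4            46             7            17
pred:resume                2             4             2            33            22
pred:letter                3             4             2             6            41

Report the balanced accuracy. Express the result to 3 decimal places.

Balanced accuracy = mean of per-class recall.
  invoice: recall = 33/42 = 0.7857
  receipt: recall = 21/39 = 0.5385
  contract: recall = 46/60 = 0.7667
  resume: recall = 33/63 = 0.5238
  letter: recall = 41/114 = 0.3596
Mean = (0.7857 + 0.5385 + 0.7667 + 0.5238 + 0.3596) / 5 = 0.595

0.595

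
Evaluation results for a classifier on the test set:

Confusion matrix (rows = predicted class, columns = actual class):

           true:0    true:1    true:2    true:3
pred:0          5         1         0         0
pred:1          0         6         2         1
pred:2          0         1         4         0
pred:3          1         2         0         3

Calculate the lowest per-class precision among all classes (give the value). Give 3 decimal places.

Per-class precision (TP/(TP+FP)):
  0: TP=5, FP=1+0+0=1 → 5/6 = 0.8333
  1: TP=6, FP=0+2+1=3 → 6/9 = 0.6667
  2: TP=4, FP=0+1+0=1 → 4/5 = 0.8000
  3: TP=3, FP=1+2+0=3 → 3/6 = 0.5000
Lowest is class '3' with precision = 0.500.

0.500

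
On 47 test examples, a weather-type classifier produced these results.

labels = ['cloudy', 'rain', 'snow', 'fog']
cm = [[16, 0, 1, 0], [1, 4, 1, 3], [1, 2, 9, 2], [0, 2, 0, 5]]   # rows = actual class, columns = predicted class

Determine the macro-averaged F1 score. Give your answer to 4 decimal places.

Per-class F1 score (2·TP/(2·TP+FP+FN)):
  cloudy: TP=16, FP=1+1+0=2, FN=0+1+0=1 → 32/35 = 0.91429
  rain: TP=4, FP=0+2+2=4, FN=1+1+3=5 → 8/17 = 0.47059
  snow: TP=9, FP=1+1+0=2, FN=1+2+2=5 → 18/25 = 0.72000
  fog: TP=5, FP=0+3+2=5, FN=0+2+0=2 → 10/17 = 0.58824
Macro-F1 score = mean = (0.91429 + 0.47059 + 0.72000 + 0.58824) / 4 = 0.6733

0.6733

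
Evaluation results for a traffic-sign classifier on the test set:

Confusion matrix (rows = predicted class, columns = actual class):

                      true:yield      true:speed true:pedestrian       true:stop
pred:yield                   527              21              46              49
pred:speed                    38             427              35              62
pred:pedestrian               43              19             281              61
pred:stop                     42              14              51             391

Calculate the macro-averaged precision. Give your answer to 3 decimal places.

Per-class precision (TP/(TP+FP)):
  yield: TP=527, FP=21+46+49=116 → 527/643 = 0.8196
  speed: TP=427, FP=38+35+62=135 → 427/562 = 0.7598
  pedestrian: TP=281, FP=43+19+61=123 → 281/404 = 0.6955
  stop: TP=391, FP=42+14+51=107 → 391/498 = 0.7851
Macro-precision = mean = (0.8196 + 0.7598 + 0.6955 + 0.7851) / 4 = 0.765

0.765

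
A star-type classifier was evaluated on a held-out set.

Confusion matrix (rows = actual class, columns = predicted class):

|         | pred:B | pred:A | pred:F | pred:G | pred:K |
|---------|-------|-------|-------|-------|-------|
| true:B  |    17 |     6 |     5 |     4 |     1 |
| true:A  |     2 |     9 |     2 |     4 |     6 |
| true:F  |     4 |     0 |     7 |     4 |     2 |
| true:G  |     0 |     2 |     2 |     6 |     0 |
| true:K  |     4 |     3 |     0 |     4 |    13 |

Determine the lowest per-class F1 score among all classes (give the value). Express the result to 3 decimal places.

Per-class F1 score (2·TP/(2·TP+FP+FN)):
  B: TP=17, FP=2+4+0+4=10, FN=6+5+4+1=16 → 34/60 = 0.5667
  A: TP=9, FP=6+0+2+3=11, FN=2+2+4+6=14 → 18/43 = 0.4186
  F: TP=7, FP=5+2+2+0=9, FN=4+0+4+2=10 → 14/33 = 0.4242
  G: TP=6, FP=4+4+4+4=16, FN=0+2+2+0=4 → 12/32 = 0.3750
  K: TP=13, FP=1+6+2+0=9, FN=4+3+0+4=11 → 26/46 = 0.5652
Lowest is class 'G' with F1 score = 0.375.

0.375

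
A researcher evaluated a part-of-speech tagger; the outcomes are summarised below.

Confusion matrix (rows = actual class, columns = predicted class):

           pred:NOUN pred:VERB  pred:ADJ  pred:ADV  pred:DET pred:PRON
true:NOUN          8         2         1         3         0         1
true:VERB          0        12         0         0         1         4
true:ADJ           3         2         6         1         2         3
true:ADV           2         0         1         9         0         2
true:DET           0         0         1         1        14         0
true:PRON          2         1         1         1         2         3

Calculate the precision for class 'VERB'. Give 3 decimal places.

precision = TP/(TP+FP).
VERB: TP=12, FP=2+2+0+0+1=5 → 12/17 = 0.7059

0.706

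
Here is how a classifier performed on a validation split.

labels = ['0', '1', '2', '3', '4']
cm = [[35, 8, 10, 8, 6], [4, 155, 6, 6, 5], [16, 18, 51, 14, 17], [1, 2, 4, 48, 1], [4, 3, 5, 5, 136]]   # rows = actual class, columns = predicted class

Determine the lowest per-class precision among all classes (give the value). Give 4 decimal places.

0.5833

Per-class precision (TP/(TP+FP)):
  0: TP=35, FP=4+16+1+4=25 → 35/60 = 0.58333
  1: TP=155, FP=8+18+2+3=31 → 155/186 = 0.83333
  2: TP=51, FP=10+6+4+5=25 → 51/76 = 0.67105
  3: TP=48, FP=8+6+14+5=33 → 48/81 = 0.59259
  4: TP=136, FP=6+5+17+1=29 → 136/165 = 0.82424
Lowest is class '0' with precision = 0.5833.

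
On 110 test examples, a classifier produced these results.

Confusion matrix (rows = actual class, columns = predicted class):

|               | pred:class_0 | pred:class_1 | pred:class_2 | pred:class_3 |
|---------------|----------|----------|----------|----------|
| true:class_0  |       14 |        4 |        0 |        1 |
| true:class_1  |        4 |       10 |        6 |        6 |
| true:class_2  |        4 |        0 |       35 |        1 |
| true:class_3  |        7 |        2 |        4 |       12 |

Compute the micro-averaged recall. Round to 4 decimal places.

Micro-averaging pools counts across classes: ΣTP=71, ΣFP=39, ΣFN=39.
Micro-recall = TP/(TP+FN) on pooled counts = 0.6455 (equals overall accuracy in single-label multiclass).

0.6455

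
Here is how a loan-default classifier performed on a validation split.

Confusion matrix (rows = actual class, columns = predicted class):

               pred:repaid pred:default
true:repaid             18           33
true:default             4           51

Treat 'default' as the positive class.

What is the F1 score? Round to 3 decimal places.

0.734

Precision = TP/(TP+FP) = 51/84 = 0.6071
Recall = TP/(TP+FN) = 51/55 = 0.9273
F1 = 2·TP/(2·TP+FP+FN) = 102/139 = 0.734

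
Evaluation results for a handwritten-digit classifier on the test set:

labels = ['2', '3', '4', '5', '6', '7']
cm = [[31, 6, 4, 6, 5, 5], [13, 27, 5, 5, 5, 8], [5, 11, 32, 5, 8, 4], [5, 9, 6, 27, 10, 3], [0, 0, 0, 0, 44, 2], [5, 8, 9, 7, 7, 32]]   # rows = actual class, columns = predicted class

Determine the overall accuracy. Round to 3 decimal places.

0.538

Accuracy = trace / total = (31+27+32+27+44+32=193) / 359 = 193/359 = 0.538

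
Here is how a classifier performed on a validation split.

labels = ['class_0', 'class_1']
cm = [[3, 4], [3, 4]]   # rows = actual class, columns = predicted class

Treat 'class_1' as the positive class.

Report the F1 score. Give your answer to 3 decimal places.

Precision = TP/(TP+FP) = 4/8 = 0.5000
Recall = TP/(TP+FN) = 4/7 = 0.5714
F1 = 2·TP/(2·TP+FP+FN) = 8/15 = 0.533

0.533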